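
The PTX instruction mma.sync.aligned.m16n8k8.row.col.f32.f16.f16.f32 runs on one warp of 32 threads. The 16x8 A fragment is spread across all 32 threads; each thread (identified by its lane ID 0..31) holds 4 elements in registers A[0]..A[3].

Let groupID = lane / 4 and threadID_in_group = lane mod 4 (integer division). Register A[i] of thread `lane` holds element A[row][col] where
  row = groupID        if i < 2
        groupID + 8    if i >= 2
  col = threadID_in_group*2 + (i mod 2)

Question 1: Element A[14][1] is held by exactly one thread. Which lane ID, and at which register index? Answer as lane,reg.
r=14→G=6,rhi=1  c=1→T=0,p=1
L=6*4+0=24  i=1*2+1=3

24,3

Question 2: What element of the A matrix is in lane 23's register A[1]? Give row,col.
L=23→G=23>>2=5, T=23&3=3
[1]→row 5+0=5  col 3·2+1=7

5,7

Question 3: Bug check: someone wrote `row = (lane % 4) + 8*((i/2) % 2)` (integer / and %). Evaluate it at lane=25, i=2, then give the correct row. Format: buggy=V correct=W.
buggy=9 correct=14

`(lane % 4) + 8*((i/2) % 2)`[25,2]=>9
lane 25: grp=6 (25/4), tig=1 (25%4)
i=2: r=6+8=14, c=1*2+0=2
row: 9 vs 14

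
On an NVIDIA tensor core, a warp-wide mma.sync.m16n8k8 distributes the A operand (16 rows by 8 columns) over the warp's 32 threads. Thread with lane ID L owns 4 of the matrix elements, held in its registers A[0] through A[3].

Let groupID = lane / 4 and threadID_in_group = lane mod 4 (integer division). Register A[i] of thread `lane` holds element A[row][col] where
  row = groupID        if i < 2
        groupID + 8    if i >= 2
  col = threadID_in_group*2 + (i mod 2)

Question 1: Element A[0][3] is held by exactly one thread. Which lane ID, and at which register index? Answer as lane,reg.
1,1

r:0=>grp=0,rB=0  c:3=>tig=1,lo=1
L=0*4+1=1  i=0*2+1=1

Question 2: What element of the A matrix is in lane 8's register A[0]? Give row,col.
8: G=2,T=0
[0] (2+0,0*2+0) = (2,0)

2,0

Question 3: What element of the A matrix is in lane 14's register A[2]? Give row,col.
lane 14: g=3 (14/4), t=2 (14%4)
i=2: r=3+8=11, c=2*2+0=4

11,4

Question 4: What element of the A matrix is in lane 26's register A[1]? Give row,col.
L=26→G=26>>2=6, T=26&3=2
[1]→row 6+0=6  col 2·2+1=5

6,5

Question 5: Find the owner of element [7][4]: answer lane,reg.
30,0

r=7→G=7,rhi=0  c=4→T=2,p=0
L=7*4+2=30  i=0*2+0=0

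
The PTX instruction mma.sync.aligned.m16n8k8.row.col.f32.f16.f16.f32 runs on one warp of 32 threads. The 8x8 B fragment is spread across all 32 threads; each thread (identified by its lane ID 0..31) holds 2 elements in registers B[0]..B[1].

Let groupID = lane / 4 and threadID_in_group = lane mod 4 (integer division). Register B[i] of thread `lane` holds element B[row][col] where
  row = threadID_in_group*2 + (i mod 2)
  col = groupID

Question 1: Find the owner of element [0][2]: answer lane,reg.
8,0

c: 2->gid=2  r: 0->tid=0,i&1=0
L=2*4+0=8  i=0=0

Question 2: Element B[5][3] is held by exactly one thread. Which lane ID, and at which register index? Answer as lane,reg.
14,1

c=3⇒gr=3  r=5⇒th=2,odd=1
L=3*4+2=14  i=1=1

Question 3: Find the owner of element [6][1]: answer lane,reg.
c: 1->gid=1  r: 6->tid=3,i&1=0
L=1*4+3=7  i=0=0

7,0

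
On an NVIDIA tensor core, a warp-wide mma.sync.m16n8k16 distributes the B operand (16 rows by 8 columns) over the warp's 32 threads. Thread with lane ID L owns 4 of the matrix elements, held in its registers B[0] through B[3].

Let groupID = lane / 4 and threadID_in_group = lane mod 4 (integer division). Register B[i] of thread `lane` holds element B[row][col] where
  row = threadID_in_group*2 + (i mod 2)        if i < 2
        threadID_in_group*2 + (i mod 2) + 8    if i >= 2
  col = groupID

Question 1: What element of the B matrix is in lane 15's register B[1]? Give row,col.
7,3

15: G=3,T=3
[1] (3*2+1+0,3) = (7,3)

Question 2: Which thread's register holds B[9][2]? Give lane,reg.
c: 2->gid=2  r: 9->r8=1,tid=0,i&1=1
L=2*4+0=8  i=1*2+1=3

8,3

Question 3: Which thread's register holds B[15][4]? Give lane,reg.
c:4=>grp=4  r:15=>rB=1,tig=3,lo=1
L=4*4+3=19  i=1*2+1=3

19,3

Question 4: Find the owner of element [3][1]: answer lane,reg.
c=1->g=1  r=3->rb=0,t=1,b0=1
L=1*4+1=5  i=0*2+1=1

5,1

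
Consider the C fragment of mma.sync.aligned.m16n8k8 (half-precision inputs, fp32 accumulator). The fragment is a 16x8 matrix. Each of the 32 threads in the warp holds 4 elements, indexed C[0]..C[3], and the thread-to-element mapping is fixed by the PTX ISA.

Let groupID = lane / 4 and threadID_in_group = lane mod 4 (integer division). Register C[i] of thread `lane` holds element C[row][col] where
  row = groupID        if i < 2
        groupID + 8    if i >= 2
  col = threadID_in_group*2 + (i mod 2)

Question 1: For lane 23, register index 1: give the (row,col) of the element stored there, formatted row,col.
23: grp=5,tig=3
[1] (5+0,3*2+1) = (5,7)

5,7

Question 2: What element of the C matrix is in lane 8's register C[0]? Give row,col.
2,0

lane 8: grp=2 (8/4), tig=0 (8%4)
i=0: r=2+0=2, c=0*2+0=0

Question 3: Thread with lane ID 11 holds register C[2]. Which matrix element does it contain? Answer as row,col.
lane 11: G=2 (11/4), T=3 (11%4)
i=2: r=2+8=10, c=3*2+0=6

10,6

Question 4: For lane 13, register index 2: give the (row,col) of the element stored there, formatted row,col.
11,2

L=13->g=13>>2=3, t=13&3=1
[2]->row 3+8=11  col 1·2+0=2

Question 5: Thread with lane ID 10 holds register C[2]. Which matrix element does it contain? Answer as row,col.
10,4

lane 10->10/4=2, 10 mod 4=2
i=2  r:2+8->10  c:2·2+0->4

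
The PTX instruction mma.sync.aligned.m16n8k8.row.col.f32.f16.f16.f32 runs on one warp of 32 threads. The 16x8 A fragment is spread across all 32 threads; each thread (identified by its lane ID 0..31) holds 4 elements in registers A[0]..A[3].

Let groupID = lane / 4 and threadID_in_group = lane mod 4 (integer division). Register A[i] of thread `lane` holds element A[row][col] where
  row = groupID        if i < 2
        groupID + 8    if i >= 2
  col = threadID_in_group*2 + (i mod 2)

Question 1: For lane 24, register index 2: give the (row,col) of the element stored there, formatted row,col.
14,0

L=24⇒gr=24>>2=6, th=24&3=0
[2]⇒row 6+8=14  col 0·2+0=0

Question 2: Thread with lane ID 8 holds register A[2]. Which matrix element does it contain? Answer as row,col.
10,0

L=8=>grp=8>>2=2, tig=8&3=0
[2]=>row 2+8=10  col 0·2+0=0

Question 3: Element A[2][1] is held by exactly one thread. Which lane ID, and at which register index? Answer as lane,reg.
8,1

r=2⇒gr=2,Rb=0  c=1⇒th=0,odd=1
L=2*4+0=8  i=0*2+1=1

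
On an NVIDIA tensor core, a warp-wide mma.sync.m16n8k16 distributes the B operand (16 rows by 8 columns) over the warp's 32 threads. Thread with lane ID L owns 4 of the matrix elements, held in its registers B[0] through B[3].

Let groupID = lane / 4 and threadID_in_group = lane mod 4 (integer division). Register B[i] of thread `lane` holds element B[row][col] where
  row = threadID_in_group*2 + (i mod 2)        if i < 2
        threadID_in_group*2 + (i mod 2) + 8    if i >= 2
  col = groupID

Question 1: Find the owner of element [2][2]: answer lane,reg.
c:2=>grp=2  r:2=>rB=0,tig=1,lo=0
L=2*4+1=9  i=0*2+0=0

9,0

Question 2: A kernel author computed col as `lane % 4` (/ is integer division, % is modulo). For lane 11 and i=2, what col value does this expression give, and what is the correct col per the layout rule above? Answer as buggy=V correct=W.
`lane % 4`[11,2]=>3
11: grp=2,tig=3
[2] (3*2+0+8,2) = (14,2)
col: 3 vs 2

buggy=3 correct=2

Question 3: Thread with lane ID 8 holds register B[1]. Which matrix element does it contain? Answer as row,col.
1,2

lane 8: g=2 (8/4), t=0 (8%4)
i=1: r=0*2+1+0=1, c=g=2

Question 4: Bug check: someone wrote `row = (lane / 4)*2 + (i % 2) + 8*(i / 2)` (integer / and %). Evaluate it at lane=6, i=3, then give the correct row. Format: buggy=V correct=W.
`(lane / 4)*2 + (i % 2) + 8*(i / 2)`[6,3]->11
lane 6->6/4=1, 6 mod 4=2
i=3  r:2·2+1+8->13  c:1
row: 11 vs 13

buggy=11 correct=13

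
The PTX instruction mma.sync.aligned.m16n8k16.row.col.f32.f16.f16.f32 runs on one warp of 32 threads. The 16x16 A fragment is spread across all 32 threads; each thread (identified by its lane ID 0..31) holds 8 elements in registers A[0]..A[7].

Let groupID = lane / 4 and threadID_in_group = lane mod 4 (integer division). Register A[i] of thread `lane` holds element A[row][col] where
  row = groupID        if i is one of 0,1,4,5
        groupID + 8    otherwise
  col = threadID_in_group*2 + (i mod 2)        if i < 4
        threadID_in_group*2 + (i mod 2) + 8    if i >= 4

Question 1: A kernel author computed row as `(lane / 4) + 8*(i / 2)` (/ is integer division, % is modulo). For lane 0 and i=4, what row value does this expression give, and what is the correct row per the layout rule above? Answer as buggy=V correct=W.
buggy=16 correct=0

`(lane / 4) + 8*(i / 2)`[0,4]=>16
lane 0=>0/4=0, 0 mod 4=0
i=4  r:0+0=>0  c:2·0+0+8=>8
row: 16 vs 0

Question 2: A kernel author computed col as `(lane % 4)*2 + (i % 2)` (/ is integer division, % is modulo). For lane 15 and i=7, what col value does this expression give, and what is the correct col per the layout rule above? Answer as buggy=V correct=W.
buggy=7 correct=15

`(lane % 4)*2 + (i % 2)`[15,7]→7
15: G=3,T=3
[7] (3+8,3*2+1+8) = (11,15)
col: 7 vs 15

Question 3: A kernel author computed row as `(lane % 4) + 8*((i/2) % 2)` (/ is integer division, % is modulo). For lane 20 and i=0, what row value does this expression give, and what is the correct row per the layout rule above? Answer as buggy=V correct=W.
buggy=0 correct=5

`(lane % 4) + 8*((i/2) % 2)`[20,0]->0
L=20->gid=20>>2=5, tid=20&3=0
[0]->row 5+0=5  col 0·2+0+0=0
row: 0 vs 5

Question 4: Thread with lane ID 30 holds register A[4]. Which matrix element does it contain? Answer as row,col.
lane 30->30/4=7, 30 mod 4=2
i=4  r:7+0->7  c:2·2+0+8->12

7,12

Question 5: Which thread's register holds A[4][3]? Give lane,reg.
17,1

r: 4->gid=4,r8=0  c: 3->c8=0,tid=1,i&1=1
L=4*4+1=17  i=0*4+0*2+1=1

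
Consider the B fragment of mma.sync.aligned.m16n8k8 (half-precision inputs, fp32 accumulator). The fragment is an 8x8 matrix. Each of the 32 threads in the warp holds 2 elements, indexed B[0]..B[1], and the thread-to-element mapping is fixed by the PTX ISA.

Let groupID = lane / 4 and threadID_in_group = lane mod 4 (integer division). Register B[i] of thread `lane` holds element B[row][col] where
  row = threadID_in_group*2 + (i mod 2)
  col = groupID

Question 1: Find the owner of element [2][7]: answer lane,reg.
c=7⇒gr=7  r=2⇒th=1,odd=0
L=7*4+1=29  i=0=0

29,0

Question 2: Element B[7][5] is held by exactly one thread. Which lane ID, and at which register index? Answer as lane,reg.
23,1

c:5=>grp=5  r:7=>tig=3,lo=1
L=5*4+3=23  i=1=1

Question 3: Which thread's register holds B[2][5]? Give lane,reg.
c=5⇒gr=5  r=2⇒th=1,odd=0
L=5*4+1=21  i=0=0

21,0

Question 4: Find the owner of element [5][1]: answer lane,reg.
c:1=>grp=1  r:5=>tig=2,lo=1
L=1*4+2=6  i=1=1

6,1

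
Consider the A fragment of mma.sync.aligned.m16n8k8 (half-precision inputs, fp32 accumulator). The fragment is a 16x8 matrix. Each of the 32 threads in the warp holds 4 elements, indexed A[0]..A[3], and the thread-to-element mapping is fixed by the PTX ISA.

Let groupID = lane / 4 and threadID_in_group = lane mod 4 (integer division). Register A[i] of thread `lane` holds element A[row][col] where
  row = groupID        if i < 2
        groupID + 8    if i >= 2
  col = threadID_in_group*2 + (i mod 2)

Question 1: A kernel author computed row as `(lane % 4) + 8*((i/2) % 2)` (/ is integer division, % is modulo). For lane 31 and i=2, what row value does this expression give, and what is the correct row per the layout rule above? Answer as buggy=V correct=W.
`(lane % 4) + 8*((i/2) % 2)`[31,2]->11
lane 31->31/4=7, 31 mod 4=3
i=2  r:7+8->15  c:2·3+0->6
row: 11 vs 15

buggy=11 correct=15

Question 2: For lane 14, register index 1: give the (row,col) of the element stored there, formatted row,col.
lane 14→14/4=3, 14 mod 4=2
i=1  r:3+0→3  c:2·2+1→5

3,5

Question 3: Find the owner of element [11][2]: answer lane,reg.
13,2

r=11⇒gr=3,Rb=1  c=2⇒th=1,odd=0
L=3*4+1=13  i=1*2+0=2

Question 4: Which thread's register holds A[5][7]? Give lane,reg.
r:5=>grp=5,rB=0  c:7=>tig=3,lo=1
L=5*4+3=23  i=0*2+1=1

23,1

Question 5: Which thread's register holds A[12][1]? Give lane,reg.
16,3

r: 12->gid=4,r8=1  c: 1->tid=0,i&1=1
L=4*4+0=16  i=1*2+1=3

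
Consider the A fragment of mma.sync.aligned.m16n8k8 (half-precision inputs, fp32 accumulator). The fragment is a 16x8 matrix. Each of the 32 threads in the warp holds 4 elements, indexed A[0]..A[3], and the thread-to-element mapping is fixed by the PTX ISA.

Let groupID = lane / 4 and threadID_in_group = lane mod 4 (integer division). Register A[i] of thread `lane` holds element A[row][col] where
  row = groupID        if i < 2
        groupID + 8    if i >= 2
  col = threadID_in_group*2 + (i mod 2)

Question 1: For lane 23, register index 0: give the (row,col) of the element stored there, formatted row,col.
5,6

23: g=5,t=3
[0] (5+0,3*2+0) = (5,6)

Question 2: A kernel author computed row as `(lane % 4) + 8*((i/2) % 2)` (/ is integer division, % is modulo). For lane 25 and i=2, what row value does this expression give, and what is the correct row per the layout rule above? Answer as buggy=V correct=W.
`(lane % 4) + 8*((i/2) % 2)`[25,2]→9
lane 25: G=6 (25/4), T=1 (25%4)
i=2: r=6+8=14, c=1*2+0=2
row: 9 vs 14

buggy=9 correct=14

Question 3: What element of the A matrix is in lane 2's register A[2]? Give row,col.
lane 2: grp=0 (2/4), tig=2 (2%4)
i=2: r=0+8=8, c=2*2+0=4

8,4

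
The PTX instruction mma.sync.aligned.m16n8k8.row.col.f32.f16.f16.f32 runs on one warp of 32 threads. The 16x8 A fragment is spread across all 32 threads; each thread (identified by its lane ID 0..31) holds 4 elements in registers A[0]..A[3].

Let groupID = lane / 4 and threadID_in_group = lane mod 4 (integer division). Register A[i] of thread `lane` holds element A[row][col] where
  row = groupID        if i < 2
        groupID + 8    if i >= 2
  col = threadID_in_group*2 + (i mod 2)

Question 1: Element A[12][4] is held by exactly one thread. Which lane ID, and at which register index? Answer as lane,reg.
r=12→G=4,rhi=1  c=4→T=2,p=0
L=4*4+2=18  i=1*2+0=2

18,2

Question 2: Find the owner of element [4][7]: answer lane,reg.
r=4→G=4,rhi=0  c=7→T=3,p=1
L=4*4+3=19  i=0*2+1=1

19,1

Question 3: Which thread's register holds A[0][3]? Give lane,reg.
1,1

r=0⇒gr=0,Rb=0  c=3⇒th=1,odd=1
L=0*4+1=1  i=0*2+1=1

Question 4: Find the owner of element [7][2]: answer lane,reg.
r: 7->gid=7,r8=0  c: 2->tid=1,i&1=0
L=7*4+1=29  i=0*2+0=0

29,0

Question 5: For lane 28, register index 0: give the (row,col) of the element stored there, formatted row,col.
lane 28: gr=7 (28/4), th=0 (28%4)
i=0: r=7+0=7, c=0*2+0=0

7,0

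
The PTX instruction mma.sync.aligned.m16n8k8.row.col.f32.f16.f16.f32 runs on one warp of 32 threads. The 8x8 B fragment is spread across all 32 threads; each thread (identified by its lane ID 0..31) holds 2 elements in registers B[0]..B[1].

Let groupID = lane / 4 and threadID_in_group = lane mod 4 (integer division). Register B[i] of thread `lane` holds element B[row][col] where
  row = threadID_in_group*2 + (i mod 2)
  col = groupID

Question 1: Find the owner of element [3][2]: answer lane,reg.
9,1

c=2⇒gr=2  r=3⇒th=1,odd=1
L=2*4+1=9  i=1=1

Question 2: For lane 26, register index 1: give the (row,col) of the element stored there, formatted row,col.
26: grp=6,tig=2
[1] (2*2+1,6) = (5,6)

5,6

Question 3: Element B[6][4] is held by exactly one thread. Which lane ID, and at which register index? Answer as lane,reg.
c: 4->gid=4  r: 6->tid=3,i&1=0
L=4*4+3=19  i=0=0

19,0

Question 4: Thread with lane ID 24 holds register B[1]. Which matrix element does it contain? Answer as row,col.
24: G=6,T=0
[1] (0*2+1,6) = (1,6)

1,6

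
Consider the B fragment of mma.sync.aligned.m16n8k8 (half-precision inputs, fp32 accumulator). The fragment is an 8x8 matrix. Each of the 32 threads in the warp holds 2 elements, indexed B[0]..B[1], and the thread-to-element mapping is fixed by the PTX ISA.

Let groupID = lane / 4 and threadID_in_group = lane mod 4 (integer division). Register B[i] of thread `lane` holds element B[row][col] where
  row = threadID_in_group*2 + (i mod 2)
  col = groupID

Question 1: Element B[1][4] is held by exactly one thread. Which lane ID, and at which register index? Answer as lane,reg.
c=4->g=4  r=1->t=0,b0=1
L=4*4+0=16  i=1=1

16,1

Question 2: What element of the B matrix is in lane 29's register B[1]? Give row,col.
3,7

lane 29=>29/4=7, 29 mod 4=1
i=1  r:2·1+1=>3  c:7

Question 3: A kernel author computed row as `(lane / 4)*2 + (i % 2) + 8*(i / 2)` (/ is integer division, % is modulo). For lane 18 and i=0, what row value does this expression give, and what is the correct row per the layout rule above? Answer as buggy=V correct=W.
`(lane / 4)*2 + (i % 2) + 8*(i / 2)`[18,0]=>8
lane 18=>18/4=4, 18 mod 4=2
i=0  r:2·2+0=>4  c:4
row: 8 vs 4

buggy=8 correct=4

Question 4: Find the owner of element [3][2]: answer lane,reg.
9,1

c:2=>grp=2  r:3=>tig=1,lo=1
L=2*4+1=9  i=1=1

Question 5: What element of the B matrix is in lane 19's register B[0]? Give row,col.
6,4

lane 19: G=4 (19/4), T=3 (19%4)
i=0: r=3*2+0=6, c=G=4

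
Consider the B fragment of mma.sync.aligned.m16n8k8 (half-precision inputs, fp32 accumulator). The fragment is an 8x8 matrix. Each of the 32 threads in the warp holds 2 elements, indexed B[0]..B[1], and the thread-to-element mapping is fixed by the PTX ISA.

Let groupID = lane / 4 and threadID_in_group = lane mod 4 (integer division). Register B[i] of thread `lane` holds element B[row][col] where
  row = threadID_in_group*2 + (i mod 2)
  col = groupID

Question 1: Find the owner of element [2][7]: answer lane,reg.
c=7->g=7  r=2->t=1,b0=0
L=7*4+1=29  i=0=0

29,0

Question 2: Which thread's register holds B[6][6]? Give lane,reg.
c=6->g=6  r=6->t=3,b0=0
L=6*4+3=27  i=0=0

27,0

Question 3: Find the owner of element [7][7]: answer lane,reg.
31,1

c=7⇒gr=7  r=7⇒th=3,odd=1
L=7*4+3=31  i=1=1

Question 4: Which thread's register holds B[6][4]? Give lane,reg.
c=4⇒gr=4  r=6⇒th=3,odd=0
L=4*4+3=19  i=0=0

19,0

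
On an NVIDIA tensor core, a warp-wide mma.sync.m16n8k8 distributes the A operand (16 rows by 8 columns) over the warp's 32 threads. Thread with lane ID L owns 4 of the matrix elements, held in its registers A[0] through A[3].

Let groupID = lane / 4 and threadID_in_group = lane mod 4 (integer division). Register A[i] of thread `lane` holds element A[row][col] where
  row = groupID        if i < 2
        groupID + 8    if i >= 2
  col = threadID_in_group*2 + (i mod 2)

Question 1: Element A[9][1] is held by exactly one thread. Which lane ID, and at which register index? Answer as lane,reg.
4,3

r=9→G=1,rhi=1  c=1→T=0,p=1
L=1*4+0=4  i=1*2+1=3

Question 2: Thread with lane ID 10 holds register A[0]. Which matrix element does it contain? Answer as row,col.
2,4

lane 10: grp=2 (10/4), tig=2 (10%4)
i=0: r=2+0=2, c=2*2+0=4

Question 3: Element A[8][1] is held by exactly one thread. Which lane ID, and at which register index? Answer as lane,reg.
0,3

r=8→G=0,rhi=1  c=1→T=0,p=1
L=0*4+0=0  i=1*2+1=3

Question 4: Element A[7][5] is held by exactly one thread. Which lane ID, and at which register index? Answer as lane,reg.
30,1

r=7→G=7,rhi=0  c=5→T=2,p=1
L=7*4+2=30  i=0*2+1=1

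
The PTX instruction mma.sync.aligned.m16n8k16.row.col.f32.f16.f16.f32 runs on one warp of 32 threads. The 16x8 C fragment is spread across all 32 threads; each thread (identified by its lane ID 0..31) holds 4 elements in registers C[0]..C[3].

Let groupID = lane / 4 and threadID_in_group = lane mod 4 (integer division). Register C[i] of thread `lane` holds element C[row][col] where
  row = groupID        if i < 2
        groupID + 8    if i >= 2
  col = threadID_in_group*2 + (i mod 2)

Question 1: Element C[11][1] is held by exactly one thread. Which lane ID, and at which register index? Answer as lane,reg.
12,3

r=11->g=3,rb=1  c=1->t=0,b0=1
L=3*4+0=12  i=1*2+1=3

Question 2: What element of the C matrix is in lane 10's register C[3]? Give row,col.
10,5

lane 10: gr=2 (10/4), th=2 (10%4)
i=3: r=2+8=10, c=2*2+1=5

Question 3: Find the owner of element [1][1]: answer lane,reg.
r: 1->gid=1,r8=0  c: 1->tid=0,i&1=1
L=1*4+0=4  i=0*2+1=1

4,1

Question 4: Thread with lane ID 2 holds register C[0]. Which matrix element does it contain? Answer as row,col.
0,4

L=2->g=2>>2=0, t=2&3=2
[0]->row 0+0=0  col 2·2+0=4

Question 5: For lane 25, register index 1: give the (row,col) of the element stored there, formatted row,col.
6,3

L=25->g=25>>2=6, t=25&3=1
[1]->row 6+0=6  col 1·2+1=3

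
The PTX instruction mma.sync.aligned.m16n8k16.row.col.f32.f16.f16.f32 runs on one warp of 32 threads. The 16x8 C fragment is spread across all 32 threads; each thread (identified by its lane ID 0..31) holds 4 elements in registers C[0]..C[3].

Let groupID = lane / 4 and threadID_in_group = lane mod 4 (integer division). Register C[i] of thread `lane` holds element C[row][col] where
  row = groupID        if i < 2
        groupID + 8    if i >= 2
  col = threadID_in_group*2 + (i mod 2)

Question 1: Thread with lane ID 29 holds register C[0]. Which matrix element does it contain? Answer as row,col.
7,2

L=29->gid=29>>2=7, tid=29&3=1
[0]->row 7+0=7  col 1·2+0=2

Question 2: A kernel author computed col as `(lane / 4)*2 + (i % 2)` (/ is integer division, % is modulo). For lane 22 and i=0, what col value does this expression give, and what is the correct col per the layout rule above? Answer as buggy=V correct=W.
`(lane / 4)*2 + (i % 2)`[22,0]=>10
lane 22: grp=5 (22/4), tig=2 (22%4)
i=0: r=5+0=5, c=2*2+0=4
col: 10 vs 4

buggy=10 correct=4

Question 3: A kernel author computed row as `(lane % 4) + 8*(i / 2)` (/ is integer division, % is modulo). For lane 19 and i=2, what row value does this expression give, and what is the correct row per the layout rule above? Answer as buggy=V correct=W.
buggy=11 correct=12

`(lane % 4) + 8*(i / 2)`[19,2]→11
L=19→G=19>>2=4, T=19&3=3
[2]→row 4+8=12  col 3·2+0=6
row: 11 vs 12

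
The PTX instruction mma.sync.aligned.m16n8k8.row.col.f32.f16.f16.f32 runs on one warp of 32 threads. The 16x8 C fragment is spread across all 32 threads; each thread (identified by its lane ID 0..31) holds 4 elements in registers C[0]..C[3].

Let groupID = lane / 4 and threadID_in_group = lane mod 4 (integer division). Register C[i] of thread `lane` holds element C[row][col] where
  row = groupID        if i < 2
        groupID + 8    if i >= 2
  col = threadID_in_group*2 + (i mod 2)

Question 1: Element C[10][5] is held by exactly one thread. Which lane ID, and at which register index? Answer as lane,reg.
r: 10->gid=2,r8=1  c: 5->tid=2,i&1=1
L=2*4+2=10  i=1*2+1=3

10,3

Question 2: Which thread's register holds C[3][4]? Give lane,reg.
r=3->g=3,rb=0  c=4->t=2,b0=0
L=3*4+2=14  i=0*2+0=0

14,0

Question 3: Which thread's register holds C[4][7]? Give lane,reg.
19,1

r=4->g=4,rb=0  c=7->t=3,b0=1
L=4*4+3=19  i=0*2+1=1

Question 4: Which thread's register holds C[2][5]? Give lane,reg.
r:2=>grp=2,rB=0  c:5=>tig=2,lo=1
L=2*4+2=10  i=0*2+1=1

10,1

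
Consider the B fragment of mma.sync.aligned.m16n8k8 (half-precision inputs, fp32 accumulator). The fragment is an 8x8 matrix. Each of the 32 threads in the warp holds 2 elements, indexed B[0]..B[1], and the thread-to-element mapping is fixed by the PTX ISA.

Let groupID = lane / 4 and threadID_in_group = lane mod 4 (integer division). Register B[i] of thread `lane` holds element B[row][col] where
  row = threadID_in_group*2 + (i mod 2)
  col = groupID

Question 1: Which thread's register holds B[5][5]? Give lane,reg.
22,1

c=5→G=5  r=5→T=2,p=1
L=5*4+2=22  i=1=1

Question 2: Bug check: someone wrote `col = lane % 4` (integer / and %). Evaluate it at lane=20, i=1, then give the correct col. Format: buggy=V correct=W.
buggy=0 correct=5

`lane % 4`[20,1]->0
20: gid=5,tid=0
[1] (0*2+1,5) = (1,5)
col: 0 vs 5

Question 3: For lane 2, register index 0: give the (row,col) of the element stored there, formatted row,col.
lane 2: g=0 (2/4), t=2 (2%4)
i=0: r=2*2+0=4, c=g=0

4,0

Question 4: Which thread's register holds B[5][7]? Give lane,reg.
30,1

c=7⇒gr=7  r=5⇒th=2,odd=1
L=7*4+2=30  i=1=1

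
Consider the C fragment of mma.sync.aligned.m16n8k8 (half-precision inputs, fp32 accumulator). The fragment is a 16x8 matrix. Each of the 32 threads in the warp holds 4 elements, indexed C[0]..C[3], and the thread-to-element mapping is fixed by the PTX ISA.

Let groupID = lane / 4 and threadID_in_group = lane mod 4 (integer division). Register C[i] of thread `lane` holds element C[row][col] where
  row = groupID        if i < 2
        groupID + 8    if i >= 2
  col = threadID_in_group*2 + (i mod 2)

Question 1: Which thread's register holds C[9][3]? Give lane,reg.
5,3

r=9→G=1,rhi=1  c=3→T=1,p=1
L=1*4+1=5  i=1*2+1=3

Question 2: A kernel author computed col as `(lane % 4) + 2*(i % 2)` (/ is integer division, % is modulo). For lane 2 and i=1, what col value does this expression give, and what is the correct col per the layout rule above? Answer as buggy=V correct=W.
`(lane % 4) + 2*(i % 2)`[2,1]→4
lane 2: G=0 (2/4), T=2 (2%4)
i=1: r=0+0=0, c=2*2+1=5
col: 4 vs 5

buggy=4 correct=5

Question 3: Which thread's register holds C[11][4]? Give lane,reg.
14,2

r=11→G=3,rhi=1  c=4→T=2,p=0
L=3*4+2=14  i=1*2+0=2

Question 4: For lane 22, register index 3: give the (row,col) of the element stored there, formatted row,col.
13,5

L=22⇒gr=22>>2=5, th=22&3=2
[3]⇒row 5+8=13  col 2·2+1=5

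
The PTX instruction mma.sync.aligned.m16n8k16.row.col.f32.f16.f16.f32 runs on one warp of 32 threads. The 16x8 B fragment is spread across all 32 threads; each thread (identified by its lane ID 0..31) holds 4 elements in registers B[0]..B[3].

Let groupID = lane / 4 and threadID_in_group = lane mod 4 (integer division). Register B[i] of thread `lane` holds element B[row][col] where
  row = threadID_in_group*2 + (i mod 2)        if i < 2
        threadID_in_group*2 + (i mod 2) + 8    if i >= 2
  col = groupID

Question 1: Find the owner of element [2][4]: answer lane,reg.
17,0

c=4⇒gr=4  r=2⇒Rb=0,th=1,odd=0
L=4*4+1=17  i=0*2+0=0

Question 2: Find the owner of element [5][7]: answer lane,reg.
c=7->g=7  r=5->rb=0,t=2,b0=1
L=7*4+2=30  i=0*2+1=1

30,1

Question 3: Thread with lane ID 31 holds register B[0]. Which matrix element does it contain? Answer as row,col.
6,7

lane 31: gid=7 (31/4), tid=3 (31%4)
i=0: r=3*2+0+0=6, c=gid=7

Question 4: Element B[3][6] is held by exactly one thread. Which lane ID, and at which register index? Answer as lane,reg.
c=6→G=6  r=3→rhi=0,T=1,p=1
L=6*4+1=25  i=0*2+1=1

25,1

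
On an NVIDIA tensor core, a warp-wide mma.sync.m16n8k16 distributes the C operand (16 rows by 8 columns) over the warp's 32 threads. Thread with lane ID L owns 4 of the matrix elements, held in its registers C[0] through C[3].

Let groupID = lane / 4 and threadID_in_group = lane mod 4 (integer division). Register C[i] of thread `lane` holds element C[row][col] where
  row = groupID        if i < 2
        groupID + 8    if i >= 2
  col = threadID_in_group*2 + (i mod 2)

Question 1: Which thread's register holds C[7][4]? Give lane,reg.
r=7->g=7,rb=0  c=4->t=2,b0=0
L=7*4+2=30  i=0*2+0=0

30,0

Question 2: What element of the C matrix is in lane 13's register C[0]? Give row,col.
3,2

lane 13=>13/4=3, 13 mod 4=1
i=0  r:3+0=>3  c:2·1+0=>2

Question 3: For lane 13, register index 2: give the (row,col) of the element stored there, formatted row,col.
11,2

13: gr=3,th=1
[2] (3+8,1*2+0) = (11,2)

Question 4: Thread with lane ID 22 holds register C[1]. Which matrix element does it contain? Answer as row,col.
5,5

lane 22: gr=5 (22/4), th=2 (22%4)
i=1: r=5+0=5, c=2*2+1=5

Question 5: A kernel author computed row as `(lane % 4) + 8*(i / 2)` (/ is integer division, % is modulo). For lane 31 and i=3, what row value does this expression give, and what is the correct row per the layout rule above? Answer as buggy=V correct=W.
buggy=11 correct=15

`(lane % 4) + 8*(i / 2)`[31,3]->11
lane 31: g=7 (31/4), t=3 (31%4)
i=3: r=7+8=15, c=3*2+1=7
row: 11 vs 15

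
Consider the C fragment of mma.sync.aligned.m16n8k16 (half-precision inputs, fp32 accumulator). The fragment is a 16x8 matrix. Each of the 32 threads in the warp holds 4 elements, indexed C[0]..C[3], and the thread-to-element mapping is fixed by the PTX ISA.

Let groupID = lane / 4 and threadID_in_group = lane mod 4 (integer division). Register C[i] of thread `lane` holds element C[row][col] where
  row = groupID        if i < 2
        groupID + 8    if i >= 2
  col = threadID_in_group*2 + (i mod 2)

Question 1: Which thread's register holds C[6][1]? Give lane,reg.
24,1

r: 6->gid=6,r8=0  c: 1->tid=0,i&1=1
L=6*4+0=24  i=0*2+1=1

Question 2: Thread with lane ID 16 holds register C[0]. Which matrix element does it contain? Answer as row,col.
lane 16: g=4 (16/4), t=0 (16%4)
i=0: r=4+0=4, c=0*2+0=0

4,0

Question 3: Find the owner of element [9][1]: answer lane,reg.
4,3

r=9⇒gr=1,Rb=1  c=1⇒th=0,odd=1
L=1*4+0=4  i=1*2+1=3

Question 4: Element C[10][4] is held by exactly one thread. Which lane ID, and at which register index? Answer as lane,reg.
r: 10->gid=2,r8=1  c: 4->tid=2,i&1=0
L=2*4+2=10  i=1*2+0=2

10,2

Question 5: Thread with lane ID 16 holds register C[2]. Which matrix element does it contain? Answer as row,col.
12,0

lane 16: G=4 (16/4), T=0 (16%4)
i=2: r=4+8=12, c=0*2+0=0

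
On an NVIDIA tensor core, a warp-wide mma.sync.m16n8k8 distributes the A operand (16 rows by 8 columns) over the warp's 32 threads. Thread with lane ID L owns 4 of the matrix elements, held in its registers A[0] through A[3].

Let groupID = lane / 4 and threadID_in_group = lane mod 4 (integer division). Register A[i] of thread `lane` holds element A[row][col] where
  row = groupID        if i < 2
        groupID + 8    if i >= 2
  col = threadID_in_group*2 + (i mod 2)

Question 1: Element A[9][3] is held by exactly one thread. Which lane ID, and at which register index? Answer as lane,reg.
r=9⇒gr=1,Rb=1  c=3⇒th=1,odd=1
L=1*4+1=5  i=1*2+1=3

5,3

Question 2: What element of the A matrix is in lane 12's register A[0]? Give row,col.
3,0

L=12->gid=12>>2=3, tid=12&3=0
[0]->row 3+0=3  col 0·2+0=0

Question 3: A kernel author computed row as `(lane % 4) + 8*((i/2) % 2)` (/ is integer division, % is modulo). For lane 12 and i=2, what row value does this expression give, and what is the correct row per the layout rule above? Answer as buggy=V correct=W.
`(lane % 4) + 8*((i/2) % 2)`[12,2]→8
12: G=3,T=0
[2] (3+8,0*2+0) = (11,0)
row: 8 vs 11

buggy=8 correct=11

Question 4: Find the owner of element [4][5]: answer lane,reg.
r=4⇒gr=4,Rb=0  c=5⇒th=2,odd=1
L=4*4+2=18  i=0*2+1=1

18,1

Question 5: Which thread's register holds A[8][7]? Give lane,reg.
r=8→G=0,rhi=1  c=7→T=3,p=1
L=0*4+3=3  i=1*2+1=3

3,3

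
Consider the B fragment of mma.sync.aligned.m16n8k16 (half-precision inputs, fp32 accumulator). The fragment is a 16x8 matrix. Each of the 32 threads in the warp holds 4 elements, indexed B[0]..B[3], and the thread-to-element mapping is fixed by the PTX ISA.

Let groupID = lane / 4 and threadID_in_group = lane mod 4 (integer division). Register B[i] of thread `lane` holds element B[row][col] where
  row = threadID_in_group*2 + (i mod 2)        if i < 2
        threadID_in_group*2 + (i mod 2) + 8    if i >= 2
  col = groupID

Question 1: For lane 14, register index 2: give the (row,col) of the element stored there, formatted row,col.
L=14->g=14>>2=3, t=14&3=2
[2]->row 2·2+0+8=12  col g=3

12,3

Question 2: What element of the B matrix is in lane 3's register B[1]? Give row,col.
L=3⇒gr=3>>2=0, th=3&3=3
[1]⇒row 3·2+1+0=7  col gr=0

7,0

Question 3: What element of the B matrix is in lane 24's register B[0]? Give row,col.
L=24→G=24>>2=6, T=24&3=0
[0]→row 0·2+0+0=0  col G=6

0,6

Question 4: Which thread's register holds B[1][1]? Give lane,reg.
4,1

c: 1->gid=1  r: 1->r8=0,tid=0,i&1=1
L=1*4+0=4  i=0*2+1=1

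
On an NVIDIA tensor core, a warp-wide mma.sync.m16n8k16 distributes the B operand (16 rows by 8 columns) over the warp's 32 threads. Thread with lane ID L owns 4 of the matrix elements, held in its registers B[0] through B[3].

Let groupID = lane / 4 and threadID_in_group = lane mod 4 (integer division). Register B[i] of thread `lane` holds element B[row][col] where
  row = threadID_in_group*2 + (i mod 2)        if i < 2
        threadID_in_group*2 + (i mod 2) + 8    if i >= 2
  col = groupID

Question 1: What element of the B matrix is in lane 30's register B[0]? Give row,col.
4,7

L=30->gid=30>>2=7, tid=30&3=2
[0]->row 2·2+0+0=4  col gid=7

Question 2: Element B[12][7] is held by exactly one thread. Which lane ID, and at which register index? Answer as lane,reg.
30,2

c=7->g=7  r=12->rb=1,t=2,b0=0
L=7*4+2=30  i=1*2+0=2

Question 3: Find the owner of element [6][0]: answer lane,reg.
c=0⇒gr=0  r=6⇒Rb=0,th=3,odd=0
L=0*4+3=3  i=0*2+0=0

3,0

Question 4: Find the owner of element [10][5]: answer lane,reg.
c=5⇒gr=5  r=10⇒Rb=1,th=1,odd=0
L=5*4+1=21  i=1*2+0=2

21,2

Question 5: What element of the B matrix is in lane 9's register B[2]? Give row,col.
lane 9=>9/4=2, 9 mod 4=1
i=2  r:2·1+0+8=>10  c:2

10,2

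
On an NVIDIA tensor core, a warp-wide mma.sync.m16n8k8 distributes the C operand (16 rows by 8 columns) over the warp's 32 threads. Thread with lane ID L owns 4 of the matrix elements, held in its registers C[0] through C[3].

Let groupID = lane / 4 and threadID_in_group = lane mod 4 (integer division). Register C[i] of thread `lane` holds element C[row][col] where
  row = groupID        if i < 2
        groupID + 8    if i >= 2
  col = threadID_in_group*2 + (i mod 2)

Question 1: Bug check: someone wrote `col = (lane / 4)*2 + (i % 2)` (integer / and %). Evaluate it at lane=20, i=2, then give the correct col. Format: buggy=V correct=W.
buggy=10 correct=0

`(lane / 4)*2 + (i % 2)`[20,2]→10
L=20→G=20>>2=5, T=20&3=0
[2]→row 5+8=13  col 0·2+0=0
col: 10 vs 0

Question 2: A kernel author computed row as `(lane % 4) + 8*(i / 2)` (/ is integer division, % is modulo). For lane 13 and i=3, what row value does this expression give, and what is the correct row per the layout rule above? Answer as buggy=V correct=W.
buggy=9 correct=11

`(lane % 4) + 8*(i / 2)`[13,3]->9
13: gid=3,tid=1
[3] (3+8,1*2+1) = (11,3)
row: 9 vs 11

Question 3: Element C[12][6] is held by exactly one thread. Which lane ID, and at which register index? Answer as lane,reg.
19,2

r=12⇒gr=4,Rb=1  c=6⇒th=3,odd=0
L=4*4+3=19  i=1*2+0=2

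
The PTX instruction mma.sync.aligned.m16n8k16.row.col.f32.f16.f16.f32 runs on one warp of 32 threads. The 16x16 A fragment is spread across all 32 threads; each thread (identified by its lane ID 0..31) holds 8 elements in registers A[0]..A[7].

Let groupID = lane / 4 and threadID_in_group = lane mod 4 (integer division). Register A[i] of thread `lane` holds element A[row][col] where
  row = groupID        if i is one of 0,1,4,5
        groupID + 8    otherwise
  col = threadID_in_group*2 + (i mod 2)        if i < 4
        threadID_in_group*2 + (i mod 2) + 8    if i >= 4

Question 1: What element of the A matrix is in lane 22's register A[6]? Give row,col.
L=22⇒gr=22>>2=5, th=22&3=2
[6]⇒row 5+8=13  col 2·2+0+8=12

13,12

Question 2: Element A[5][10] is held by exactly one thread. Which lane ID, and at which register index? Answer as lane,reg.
r: 5->gid=5,r8=0  c: 10->c8=1,tid=1,i&1=0
L=5*4+1=21  i=1*4+0*2+0=4

21,4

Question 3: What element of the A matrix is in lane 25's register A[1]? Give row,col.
lane 25->25/4=6, 25 mod 4=1
i=1  r:6+0->6  c:2·1+1+0->3

6,3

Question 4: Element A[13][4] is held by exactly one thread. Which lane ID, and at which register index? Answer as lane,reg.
r: 13->gid=5,r8=1  c: 4->c8=0,tid=2,i&1=0
L=5*4+2=22  i=0*4+1*2+0=2

22,2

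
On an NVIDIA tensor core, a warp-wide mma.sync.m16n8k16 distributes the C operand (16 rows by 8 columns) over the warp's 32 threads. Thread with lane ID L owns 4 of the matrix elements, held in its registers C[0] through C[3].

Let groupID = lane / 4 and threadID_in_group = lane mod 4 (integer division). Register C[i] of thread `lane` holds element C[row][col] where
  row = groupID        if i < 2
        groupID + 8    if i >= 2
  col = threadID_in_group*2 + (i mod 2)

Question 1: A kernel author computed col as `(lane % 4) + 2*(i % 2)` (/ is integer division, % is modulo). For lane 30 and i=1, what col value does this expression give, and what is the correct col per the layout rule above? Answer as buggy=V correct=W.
`(lane % 4) + 2*(i % 2)`[30,1]->4
30: g=7,t=2
[1] (7+0,2*2+1) = (7,5)
col: 4 vs 5

buggy=4 correct=5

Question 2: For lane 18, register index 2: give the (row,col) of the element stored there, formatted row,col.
lane 18->18/4=4, 18 mod 4=2
i=2  r:4+8->12  c:2·2+0->4

12,4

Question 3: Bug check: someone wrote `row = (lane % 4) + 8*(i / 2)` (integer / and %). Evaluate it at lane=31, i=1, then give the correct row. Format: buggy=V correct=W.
buggy=3 correct=7

`(lane % 4) + 8*(i / 2)`[31,1]->3
lane 31: gid=7 (31/4), tid=3 (31%4)
i=1: r=7+0=7, c=3*2+1=7
row: 3 vs 7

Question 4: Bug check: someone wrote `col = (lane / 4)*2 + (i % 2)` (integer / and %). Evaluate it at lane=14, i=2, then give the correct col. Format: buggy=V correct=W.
`(lane / 4)*2 + (i % 2)`[14,2]->6
lane 14: g=3 (14/4), t=2 (14%4)
i=2: r=3+8=11, c=2*2+0=4
col: 6 vs 4

buggy=6 correct=4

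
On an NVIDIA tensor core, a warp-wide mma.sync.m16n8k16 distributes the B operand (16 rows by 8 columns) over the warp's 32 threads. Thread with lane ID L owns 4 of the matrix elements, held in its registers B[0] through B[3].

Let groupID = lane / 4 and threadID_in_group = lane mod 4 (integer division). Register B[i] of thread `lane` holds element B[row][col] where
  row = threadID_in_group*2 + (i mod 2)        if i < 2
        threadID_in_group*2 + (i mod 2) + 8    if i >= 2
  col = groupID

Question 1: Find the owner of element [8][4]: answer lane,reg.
16,2

c=4→G=4  r=8→rhi=1,T=0,p=0
L=4*4+0=16  i=1*2+0=2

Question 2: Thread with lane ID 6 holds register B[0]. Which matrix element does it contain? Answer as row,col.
4,1

lane 6: gid=1 (6/4), tid=2 (6%4)
i=0: r=2*2+0+0=4, c=gid=1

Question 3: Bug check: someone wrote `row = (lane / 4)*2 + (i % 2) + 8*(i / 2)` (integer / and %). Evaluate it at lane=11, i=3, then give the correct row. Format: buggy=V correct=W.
buggy=13 correct=15

`(lane / 4)*2 + (i % 2) + 8*(i / 2)`[11,3]->13
11: gid=2,tid=3
[3] (3*2+1+8,2) = (15,2)
row: 13 vs 15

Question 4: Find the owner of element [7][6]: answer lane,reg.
27,1

c=6->g=6  r=7->rb=0,t=3,b0=1
L=6*4+3=27  i=0*2+1=1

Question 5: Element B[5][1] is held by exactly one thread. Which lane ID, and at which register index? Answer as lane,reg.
6,1

c: 1->gid=1  r: 5->r8=0,tid=2,i&1=1
L=1*4+2=6  i=0*2+1=1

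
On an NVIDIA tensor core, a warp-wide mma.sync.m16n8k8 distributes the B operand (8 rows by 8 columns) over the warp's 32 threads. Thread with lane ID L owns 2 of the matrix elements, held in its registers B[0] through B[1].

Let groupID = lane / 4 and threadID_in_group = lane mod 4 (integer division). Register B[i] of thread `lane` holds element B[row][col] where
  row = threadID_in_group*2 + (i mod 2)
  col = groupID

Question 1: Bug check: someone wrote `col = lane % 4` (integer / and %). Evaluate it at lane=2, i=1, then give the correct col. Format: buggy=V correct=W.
`lane % 4`[2,1]->2
lane 2->2/4=0, 2 mod 4=2
i=1  r:2·2+1->5  c:0
col: 2 vs 0

buggy=2 correct=0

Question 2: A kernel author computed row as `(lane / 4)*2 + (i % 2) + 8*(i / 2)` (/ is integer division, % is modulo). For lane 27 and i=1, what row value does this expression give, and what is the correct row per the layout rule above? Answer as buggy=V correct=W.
`(lane / 4)*2 + (i % 2) + 8*(i / 2)`[27,1]⇒13
27: gr=6,th=3
[1] (3*2+1,6) = (7,6)
row: 13 vs 7

buggy=13 correct=7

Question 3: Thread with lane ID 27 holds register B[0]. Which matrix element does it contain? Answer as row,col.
6,6

lane 27->27/4=6, 27 mod 4=3
i=0  r:2·3+0->6  c:6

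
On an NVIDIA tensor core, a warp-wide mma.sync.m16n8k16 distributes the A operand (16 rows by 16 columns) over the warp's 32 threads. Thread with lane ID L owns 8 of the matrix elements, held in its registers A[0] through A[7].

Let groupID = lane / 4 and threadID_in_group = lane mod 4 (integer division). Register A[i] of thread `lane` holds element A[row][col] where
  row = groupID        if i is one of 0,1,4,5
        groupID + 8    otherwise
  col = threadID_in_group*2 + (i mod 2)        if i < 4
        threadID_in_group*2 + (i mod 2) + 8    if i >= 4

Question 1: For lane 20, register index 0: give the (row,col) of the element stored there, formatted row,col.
20: grp=5,tig=0
[0] (5+0,0*2+0+0) = (5,0)

5,0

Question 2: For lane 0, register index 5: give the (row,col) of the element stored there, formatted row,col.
0,9

lane 0: gid=0 (0/4), tid=0 (0%4)
i=5: r=0+0=0, c=0*2+1+8=9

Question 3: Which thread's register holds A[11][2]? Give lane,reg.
r=11⇒gr=3,Rb=1  c=2⇒Cb=0,th=1,odd=0
L=3*4+1=13  i=0*4+1*2+0=2

13,2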